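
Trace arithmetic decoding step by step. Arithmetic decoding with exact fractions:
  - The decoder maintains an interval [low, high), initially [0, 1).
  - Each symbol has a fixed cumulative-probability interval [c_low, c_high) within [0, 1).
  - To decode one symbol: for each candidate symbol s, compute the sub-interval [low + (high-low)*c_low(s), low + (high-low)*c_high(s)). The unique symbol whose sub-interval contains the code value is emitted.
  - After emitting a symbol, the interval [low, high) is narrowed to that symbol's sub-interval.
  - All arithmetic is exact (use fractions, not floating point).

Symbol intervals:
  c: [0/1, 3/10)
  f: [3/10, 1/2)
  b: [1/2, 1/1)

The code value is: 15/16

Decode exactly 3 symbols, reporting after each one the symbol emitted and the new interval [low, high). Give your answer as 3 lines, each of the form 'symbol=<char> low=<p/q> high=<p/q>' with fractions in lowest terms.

Step 1: interval [0/1, 1/1), width = 1/1 - 0/1 = 1/1
  'c': [0/1 + 1/1*0/1, 0/1 + 1/1*3/10) = [0/1, 3/10)
  'f': [0/1 + 1/1*3/10, 0/1 + 1/1*1/2) = [3/10, 1/2)
  'b': [0/1 + 1/1*1/2, 0/1 + 1/1*1/1) = [1/2, 1/1) <- contains code 15/16
  emit 'b', narrow to [1/2, 1/1)
Step 2: interval [1/2, 1/1), width = 1/1 - 1/2 = 1/2
  'c': [1/2 + 1/2*0/1, 1/2 + 1/2*3/10) = [1/2, 13/20)
  'f': [1/2 + 1/2*3/10, 1/2 + 1/2*1/2) = [13/20, 3/4)
  'b': [1/2 + 1/2*1/2, 1/2 + 1/2*1/1) = [3/4, 1/1) <- contains code 15/16
  emit 'b', narrow to [3/4, 1/1)
Step 3: interval [3/4, 1/1), width = 1/1 - 3/4 = 1/4
  'c': [3/4 + 1/4*0/1, 3/4 + 1/4*3/10) = [3/4, 33/40)
  'f': [3/4 + 1/4*3/10, 3/4 + 1/4*1/2) = [33/40, 7/8)
  'b': [3/4 + 1/4*1/2, 3/4 + 1/4*1/1) = [7/8, 1/1) <- contains code 15/16
  emit 'b', narrow to [7/8, 1/1)

Answer: symbol=b low=1/2 high=1/1
symbol=b low=3/4 high=1/1
symbol=b low=7/8 high=1/1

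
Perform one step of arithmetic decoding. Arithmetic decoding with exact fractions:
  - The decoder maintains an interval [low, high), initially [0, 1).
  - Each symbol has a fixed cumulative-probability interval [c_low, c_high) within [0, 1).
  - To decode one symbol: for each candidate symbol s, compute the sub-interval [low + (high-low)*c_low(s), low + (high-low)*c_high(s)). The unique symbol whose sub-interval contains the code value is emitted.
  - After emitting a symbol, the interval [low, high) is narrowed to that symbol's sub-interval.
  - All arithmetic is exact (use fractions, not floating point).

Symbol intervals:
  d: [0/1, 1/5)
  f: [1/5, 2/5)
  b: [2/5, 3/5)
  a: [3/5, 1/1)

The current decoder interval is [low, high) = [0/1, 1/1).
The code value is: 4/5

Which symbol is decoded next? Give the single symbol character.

Answer: a

Derivation:
Interval width = high − low = 1/1 − 0/1 = 1/1
Scaled code = (code − low) / width = (4/5 − 0/1) / 1/1 = 4/5
  d: [0/1, 1/5) 
  f: [1/5, 2/5) 
  b: [2/5, 3/5) 
  a: [3/5, 1/1) ← scaled code falls here ✓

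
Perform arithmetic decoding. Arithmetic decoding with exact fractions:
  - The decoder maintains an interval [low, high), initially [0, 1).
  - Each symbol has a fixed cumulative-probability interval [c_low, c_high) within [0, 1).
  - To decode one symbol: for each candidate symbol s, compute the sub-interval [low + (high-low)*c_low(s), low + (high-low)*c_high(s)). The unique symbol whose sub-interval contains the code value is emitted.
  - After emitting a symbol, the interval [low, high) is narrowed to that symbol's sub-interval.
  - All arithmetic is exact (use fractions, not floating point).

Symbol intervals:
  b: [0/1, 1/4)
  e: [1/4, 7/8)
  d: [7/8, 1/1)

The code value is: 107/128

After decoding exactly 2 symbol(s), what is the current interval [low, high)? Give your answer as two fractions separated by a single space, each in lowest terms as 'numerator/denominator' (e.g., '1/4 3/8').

Answer: 51/64 7/8

Derivation:
Step 1: interval [0/1, 1/1), width = 1/1 - 0/1 = 1/1
  'b': [0/1 + 1/1*0/1, 0/1 + 1/1*1/4) = [0/1, 1/4)
  'e': [0/1 + 1/1*1/4, 0/1 + 1/1*7/8) = [1/4, 7/8) <- contains code 107/128
  'd': [0/1 + 1/1*7/8, 0/1 + 1/1*1/1) = [7/8, 1/1)
  emit 'e', narrow to [1/4, 7/8)
Step 2: interval [1/4, 7/8), width = 7/8 - 1/4 = 5/8
  'b': [1/4 + 5/8*0/1, 1/4 + 5/8*1/4) = [1/4, 13/32)
  'e': [1/4 + 5/8*1/4, 1/4 + 5/8*7/8) = [13/32, 51/64)
  'd': [1/4 + 5/8*7/8, 1/4 + 5/8*1/1) = [51/64, 7/8) <- contains code 107/128
  emit 'd', narrow to [51/64, 7/8)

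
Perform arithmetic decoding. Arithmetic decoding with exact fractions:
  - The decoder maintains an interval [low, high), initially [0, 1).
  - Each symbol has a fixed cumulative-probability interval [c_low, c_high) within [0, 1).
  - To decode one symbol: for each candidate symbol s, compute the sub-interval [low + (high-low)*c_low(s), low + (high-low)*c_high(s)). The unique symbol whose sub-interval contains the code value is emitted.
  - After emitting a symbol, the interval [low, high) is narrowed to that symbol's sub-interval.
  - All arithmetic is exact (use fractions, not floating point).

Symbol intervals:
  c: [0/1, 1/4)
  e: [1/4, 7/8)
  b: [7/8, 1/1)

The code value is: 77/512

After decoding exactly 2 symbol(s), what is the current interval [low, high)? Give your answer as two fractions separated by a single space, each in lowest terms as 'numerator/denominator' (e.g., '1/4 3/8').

Step 1: interval [0/1, 1/1), width = 1/1 - 0/1 = 1/1
  'c': [0/1 + 1/1*0/1, 0/1 + 1/1*1/4) = [0/1, 1/4) <- contains code 77/512
  'e': [0/1 + 1/1*1/4, 0/1 + 1/1*7/8) = [1/4, 7/8)
  'b': [0/1 + 1/1*7/8, 0/1 + 1/1*1/1) = [7/8, 1/1)
  emit 'c', narrow to [0/1, 1/4)
Step 2: interval [0/1, 1/4), width = 1/4 - 0/1 = 1/4
  'c': [0/1 + 1/4*0/1, 0/1 + 1/4*1/4) = [0/1, 1/16)
  'e': [0/1 + 1/4*1/4, 0/1 + 1/4*7/8) = [1/16, 7/32) <- contains code 77/512
  'b': [0/1 + 1/4*7/8, 0/1 + 1/4*1/1) = [7/32, 1/4)
  emit 'e', narrow to [1/16, 7/32)

Answer: 1/16 7/32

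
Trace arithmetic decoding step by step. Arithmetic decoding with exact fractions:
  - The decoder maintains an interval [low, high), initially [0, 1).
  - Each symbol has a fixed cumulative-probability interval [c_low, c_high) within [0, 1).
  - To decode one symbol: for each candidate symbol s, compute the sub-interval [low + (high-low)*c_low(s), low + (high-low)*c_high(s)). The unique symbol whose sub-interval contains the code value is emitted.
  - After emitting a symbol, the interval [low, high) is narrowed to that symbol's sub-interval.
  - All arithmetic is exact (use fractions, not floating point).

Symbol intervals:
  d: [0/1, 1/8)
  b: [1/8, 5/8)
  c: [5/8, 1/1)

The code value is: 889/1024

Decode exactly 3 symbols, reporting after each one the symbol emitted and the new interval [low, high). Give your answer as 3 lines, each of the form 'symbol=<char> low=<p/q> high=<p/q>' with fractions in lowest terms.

Answer: symbol=c low=5/8 high=1/1
symbol=c low=55/64 high=1/1
symbol=d low=55/64 high=449/512

Derivation:
Step 1: interval [0/1, 1/1), width = 1/1 - 0/1 = 1/1
  'd': [0/1 + 1/1*0/1, 0/1 + 1/1*1/8) = [0/1, 1/8)
  'b': [0/1 + 1/1*1/8, 0/1 + 1/1*5/8) = [1/8, 5/8)
  'c': [0/1 + 1/1*5/8, 0/1 + 1/1*1/1) = [5/8, 1/1) <- contains code 889/1024
  emit 'c', narrow to [5/8, 1/1)
Step 2: interval [5/8, 1/1), width = 1/1 - 5/8 = 3/8
  'd': [5/8 + 3/8*0/1, 5/8 + 3/8*1/8) = [5/8, 43/64)
  'b': [5/8 + 3/8*1/8, 5/8 + 3/8*5/8) = [43/64, 55/64)
  'c': [5/8 + 3/8*5/8, 5/8 + 3/8*1/1) = [55/64, 1/1) <- contains code 889/1024
  emit 'c', narrow to [55/64, 1/1)
Step 3: interval [55/64, 1/1), width = 1/1 - 55/64 = 9/64
  'd': [55/64 + 9/64*0/1, 55/64 + 9/64*1/8) = [55/64, 449/512) <- contains code 889/1024
  'b': [55/64 + 9/64*1/8, 55/64 + 9/64*5/8) = [449/512, 485/512)
  'c': [55/64 + 9/64*5/8, 55/64 + 9/64*1/1) = [485/512, 1/1)
  emit 'd', narrow to [55/64, 449/512)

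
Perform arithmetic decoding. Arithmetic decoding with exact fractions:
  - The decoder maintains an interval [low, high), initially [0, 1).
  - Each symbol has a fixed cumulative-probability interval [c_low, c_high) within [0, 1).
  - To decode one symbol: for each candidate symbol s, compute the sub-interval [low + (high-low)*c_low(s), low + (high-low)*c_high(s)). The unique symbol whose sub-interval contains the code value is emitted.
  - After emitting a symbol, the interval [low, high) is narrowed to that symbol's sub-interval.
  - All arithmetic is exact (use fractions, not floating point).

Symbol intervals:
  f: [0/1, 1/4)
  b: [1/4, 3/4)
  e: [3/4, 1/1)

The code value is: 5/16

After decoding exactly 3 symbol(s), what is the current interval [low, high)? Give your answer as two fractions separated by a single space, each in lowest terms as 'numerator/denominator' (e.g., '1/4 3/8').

Step 1: interval [0/1, 1/1), width = 1/1 - 0/1 = 1/1
  'f': [0/1 + 1/1*0/1, 0/1 + 1/1*1/4) = [0/1, 1/4)
  'b': [0/1 + 1/1*1/4, 0/1 + 1/1*3/4) = [1/4, 3/4) <- contains code 5/16
  'e': [0/1 + 1/1*3/4, 0/1 + 1/1*1/1) = [3/4, 1/1)
  emit 'b', narrow to [1/4, 3/4)
Step 2: interval [1/4, 3/4), width = 3/4 - 1/4 = 1/2
  'f': [1/4 + 1/2*0/1, 1/4 + 1/2*1/4) = [1/4, 3/8) <- contains code 5/16
  'b': [1/4 + 1/2*1/4, 1/4 + 1/2*3/4) = [3/8, 5/8)
  'e': [1/4 + 1/2*3/4, 1/4 + 1/2*1/1) = [5/8, 3/4)
  emit 'f', narrow to [1/4, 3/8)
Step 3: interval [1/4, 3/8), width = 3/8 - 1/4 = 1/8
  'f': [1/4 + 1/8*0/1, 1/4 + 1/8*1/4) = [1/4, 9/32)
  'b': [1/4 + 1/8*1/4, 1/4 + 1/8*3/4) = [9/32, 11/32) <- contains code 5/16
  'e': [1/4 + 1/8*3/4, 1/4 + 1/8*1/1) = [11/32, 3/8)
  emit 'b', narrow to [9/32, 11/32)

Answer: 9/32 11/32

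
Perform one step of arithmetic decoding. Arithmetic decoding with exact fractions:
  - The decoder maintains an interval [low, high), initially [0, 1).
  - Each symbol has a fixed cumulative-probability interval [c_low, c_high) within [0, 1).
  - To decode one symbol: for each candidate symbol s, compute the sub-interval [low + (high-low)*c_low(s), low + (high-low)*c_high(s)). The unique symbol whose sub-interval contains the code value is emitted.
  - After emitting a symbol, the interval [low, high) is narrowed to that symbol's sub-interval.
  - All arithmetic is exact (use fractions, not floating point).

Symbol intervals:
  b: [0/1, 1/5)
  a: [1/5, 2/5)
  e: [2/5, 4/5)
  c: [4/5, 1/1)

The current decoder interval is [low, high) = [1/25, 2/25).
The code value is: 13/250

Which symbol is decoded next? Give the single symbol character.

Answer: a

Derivation:
Interval width = high − low = 2/25 − 1/25 = 1/25
Scaled code = (code − low) / width = (13/250 − 1/25) / 1/25 = 3/10
  b: [0/1, 1/5) 
  a: [1/5, 2/5) ← scaled code falls here ✓
  e: [2/5, 4/5) 
  c: [4/5, 1/1) 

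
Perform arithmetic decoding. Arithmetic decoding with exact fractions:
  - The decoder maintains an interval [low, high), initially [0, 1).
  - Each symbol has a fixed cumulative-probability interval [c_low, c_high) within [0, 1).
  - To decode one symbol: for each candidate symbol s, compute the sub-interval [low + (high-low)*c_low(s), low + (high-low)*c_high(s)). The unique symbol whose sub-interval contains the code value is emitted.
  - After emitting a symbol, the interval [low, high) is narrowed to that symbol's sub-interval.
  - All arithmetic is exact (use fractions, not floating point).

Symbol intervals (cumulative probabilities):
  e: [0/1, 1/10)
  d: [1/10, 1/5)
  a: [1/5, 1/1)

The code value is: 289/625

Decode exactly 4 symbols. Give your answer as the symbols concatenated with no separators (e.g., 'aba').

Step 1: interval [0/1, 1/1), width = 1/1 - 0/1 = 1/1
  'e': [0/1 + 1/1*0/1, 0/1 + 1/1*1/10) = [0/1, 1/10)
  'd': [0/1 + 1/1*1/10, 0/1 + 1/1*1/5) = [1/10, 1/5)
  'a': [0/1 + 1/1*1/5, 0/1 + 1/1*1/1) = [1/5, 1/1) <- contains code 289/625
  emit 'a', narrow to [1/5, 1/1)
Step 2: interval [1/5, 1/1), width = 1/1 - 1/5 = 4/5
  'e': [1/5 + 4/5*0/1, 1/5 + 4/5*1/10) = [1/5, 7/25)
  'd': [1/5 + 4/5*1/10, 1/5 + 4/5*1/5) = [7/25, 9/25)
  'a': [1/5 + 4/5*1/5, 1/5 + 4/5*1/1) = [9/25, 1/1) <- contains code 289/625
  emit 'a', narrow to [9/25, 1/1)
Step 3: interval [9/25, 1/1), width = 1/1 - 9/25 = 16/25
  'e': [9/25 + 16/25*0/1, 9/25 + 16/25*1/10) = [9/25, 53/125)
  'd': [9/25 + 16/25*1/10, 9/25 + 16/25*1/5) = [53/125, 61/125) <- contains code 289/625
  'a': [9/25 + 16/25*1/5, 9/25 + 16/25*1/1) = [61/125, 1/1)
  emit 'd', narrow to [53/125, 61/125)
Step 4: interval [53/125, 61/125), width = 61/125 - 53/125 = 8/125
  'e': [53/125 + 8/125*0/1, 53/125 + 8/125*1/10) = [53/125, 269/625)
  'd': [53/125 + 8/125*1/10, 53/125 + 8/125*1/5) = [269/625, 273/625)
  'a': [53/125 + 8/125*1/5, 53/125 + 8/125*1/1) = [273/625, 61/125) <- contains code 289/625
  emit 'a', narrow to [273/625, 61/125)

Answer: aada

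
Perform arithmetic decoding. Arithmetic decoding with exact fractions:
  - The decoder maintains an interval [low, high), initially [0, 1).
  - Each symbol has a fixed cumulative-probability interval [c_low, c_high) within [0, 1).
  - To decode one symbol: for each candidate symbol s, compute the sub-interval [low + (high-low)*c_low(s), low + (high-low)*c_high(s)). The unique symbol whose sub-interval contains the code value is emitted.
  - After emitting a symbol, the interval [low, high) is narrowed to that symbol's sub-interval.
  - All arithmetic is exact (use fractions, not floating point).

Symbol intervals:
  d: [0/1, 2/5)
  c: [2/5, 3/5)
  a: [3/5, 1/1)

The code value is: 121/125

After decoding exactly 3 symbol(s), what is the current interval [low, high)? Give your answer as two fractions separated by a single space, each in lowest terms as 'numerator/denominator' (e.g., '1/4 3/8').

Answer: 117/125 1/1

Derivation:
Step 1: interval [0/1, 1/1), width = 1/1 - 0/1 = 1/1
  'd': [0/1 + 1/1*0/1, 0/1 + 1/1*2/5) = [0/1, 2/5)
  'c': [0/1 + 1/1*2/5, 0/1 + 1/1*3/5) = [2/5, 3/5)
  'a': [0/1 + 1/1*3/5, 0/1 + 1/1*1/1) = [3/5, 1/1) <- contains code 121/125
  emit 'a', narrow to [3/5, 1/1)
Step 2: interval [3/5, 1/1), width = 1/1 - 3/5 = 2/5
  'd': [3/5 + 2/5*0/1, 3/5 + 2/5*2/5) = [3/5, 19/25)
  'c': [3/5 + 2/5*2/5, 3/5 + 2/5*3/5) = [19/25, 21/25)
  'a': [3/5 + 2/5*3/5, 3/5 + 2/5*1/1) = [21/25, 1/1) <- contains code 121/125
  emit 'a', narrow to [21/25, 1/1)
Step 3: interval [21/25, 1/1), width = 1/1 - 21/25 = 4/25
  'd': [21/25 + 4/25*0/1, 21/25 + 4/25*2/5) = [21/25, 113/125)
  'c': [21/25 + 4/25*2/5, 21/25 + 4/25*3/5) = [113/125, 117/125)
  'a': [21/25 + 4/25*3/5, 21/25 + 4/25*1/1) = [117/125, 1/1) <- contains code 121/125
  emit 'a', narrow to [117/125, 1/1)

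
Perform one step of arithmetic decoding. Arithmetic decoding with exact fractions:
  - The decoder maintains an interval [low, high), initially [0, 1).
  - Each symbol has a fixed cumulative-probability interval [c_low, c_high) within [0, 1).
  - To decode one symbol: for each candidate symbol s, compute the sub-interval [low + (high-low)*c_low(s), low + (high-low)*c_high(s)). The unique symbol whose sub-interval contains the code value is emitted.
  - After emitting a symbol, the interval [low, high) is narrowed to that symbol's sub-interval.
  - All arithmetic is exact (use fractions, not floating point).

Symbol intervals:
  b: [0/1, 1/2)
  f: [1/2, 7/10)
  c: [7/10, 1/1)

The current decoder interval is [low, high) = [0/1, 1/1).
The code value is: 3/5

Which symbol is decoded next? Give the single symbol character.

Interval width = high − low = 1/1 − 0/1 = 1/1
Scaled code = (code − low) / width = (3/5 − 0/1) / 1/1 = 3/5
  b: [0/1, 1/2) 
  f: [1/2, 7/10) ← scaled code falls here ✓
  c: [7/10, 1/1) 

Answer: f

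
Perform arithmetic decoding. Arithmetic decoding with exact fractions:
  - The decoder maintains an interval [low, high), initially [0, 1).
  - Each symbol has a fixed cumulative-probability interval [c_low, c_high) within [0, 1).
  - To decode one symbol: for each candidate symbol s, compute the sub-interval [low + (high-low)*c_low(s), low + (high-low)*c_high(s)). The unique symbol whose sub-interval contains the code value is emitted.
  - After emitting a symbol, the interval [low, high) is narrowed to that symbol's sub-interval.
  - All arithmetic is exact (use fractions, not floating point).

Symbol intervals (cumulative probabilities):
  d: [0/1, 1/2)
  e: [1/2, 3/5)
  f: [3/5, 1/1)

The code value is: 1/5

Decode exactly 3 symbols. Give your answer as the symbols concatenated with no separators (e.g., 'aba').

Step 1: interval [0/1, 1/1), width = 1/1 - 0/1 = 1/1
  'd': [0/1 + 1/1*0/1, 0/1 + 1/1*1/2) = [0/1, 1/2) <- contains code 1/5
  'e': [0/1 + 1/1*1/2, 0/1 + 1/1*3/5) = [1/2, 3/5)
  'f': [0/1 + 1/1*3/5, 0/1 + 1/1*1/1) = [3/5, 1/1)
  emit 'd', narrow to [0/1, 1/2)
Step 2: interval [0/1, 1/2), width = 1/2 - 0/1 = 1/2
  'd': [0/1 + 1/2*0/1, 0/1 + 1/2*1/2) = [0/1, 1/4) <- contains code 1/5
  'e': [0/1 + 1/2*1/2, 0/1 + 1/2*3/5) = [1/4, 3/10)
  'f': [0/1 + 1/2*3/5, 0/1 + 1/2*1/1) = [3/10, 1/2)
  emit 'd', narrow to [0/1, 1/4)
Step 3: interval [0/1, 1/4), width = 1/4 - 0/1 = 1/4
  'd': [0/1 + 1/4*0/1, 0/1 + 1/4*1/2) = [0/1, 1/8)
  'e': [0/1 + 1/4*1/2, 0/1 + 1/4*3/5) = [1/8, 3/20)
  'f': [0/1 + 1/4*3/5, 0/1 + 1/4*1/1) = [3/20, 1/4) <- contains code 1/5
  emit 'f', narrow to [3/20, 1/4)

Answer: ddf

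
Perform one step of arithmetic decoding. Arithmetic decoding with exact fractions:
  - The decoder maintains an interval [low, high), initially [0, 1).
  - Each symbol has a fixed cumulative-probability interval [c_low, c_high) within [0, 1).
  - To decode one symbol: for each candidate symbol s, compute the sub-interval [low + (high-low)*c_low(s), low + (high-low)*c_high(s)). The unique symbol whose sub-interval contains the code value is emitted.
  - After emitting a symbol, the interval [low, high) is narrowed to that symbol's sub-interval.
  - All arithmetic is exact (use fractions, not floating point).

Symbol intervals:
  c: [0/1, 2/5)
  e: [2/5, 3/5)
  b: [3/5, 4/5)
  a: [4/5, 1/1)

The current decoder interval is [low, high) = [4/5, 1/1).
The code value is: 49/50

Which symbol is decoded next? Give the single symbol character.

Interval width = high − low = 1/1 − 4/5 = 1/5
Scaled code = (code − low) / width = (49/50 − 4/5) / 1/5 = 9/10
  c: [0/1, 2/5) 
  e: [2/5, 3/5) 
  b: [3/5, 4/5) 
  a: [4/5, 1/1) ← scaled code falls here ✓

Answer: a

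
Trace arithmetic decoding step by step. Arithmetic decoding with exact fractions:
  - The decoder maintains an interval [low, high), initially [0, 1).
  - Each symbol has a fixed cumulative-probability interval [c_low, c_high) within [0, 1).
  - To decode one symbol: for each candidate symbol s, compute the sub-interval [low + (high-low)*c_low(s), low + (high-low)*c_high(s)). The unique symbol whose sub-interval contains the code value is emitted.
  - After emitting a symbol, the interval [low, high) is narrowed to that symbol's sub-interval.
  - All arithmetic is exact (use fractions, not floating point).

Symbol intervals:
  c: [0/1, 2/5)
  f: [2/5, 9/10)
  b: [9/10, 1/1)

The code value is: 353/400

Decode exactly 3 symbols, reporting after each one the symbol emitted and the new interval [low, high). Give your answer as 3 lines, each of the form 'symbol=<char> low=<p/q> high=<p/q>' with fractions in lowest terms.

Answer: symbol=f low=2/5 high=9/10
symbol=b low=17/20 high=9/10
symbol=f low=87/100 high=179/200

Derivation:
Step 1: interval [0/1, 1/1), width = 1/1 - 0/1 = 1/1
  'c': [0/1 + 1/1*0/1, 0/1 + 1/1*2/5) = [0/1, 2/5)
  'f': [0/1 + 1/1*2/5, 0/1 + 1/1*9/10) = [2/5, 9/10) <- contains code 353/400
  'b': [0/1 + 1/1*9/10, 0/1 + 1/1*1/1) = [9/10, 1/1)
  emit 'f', narrow to [2/5, 9/10)
Step 2: interval [2/5, 9/10), width = 9/10 - 2/5 = 1/2
  'c': [2/5 + 1/2*0/1, 2/5 + 1/2*2/5) = [2/5, 3/5)
  'f': [2/5 + 1/2*2/5, 2/5 + 1/2*9/10) = [3/5, 17/20)
  'b': [2/5 + 1/2*9/10, 2/5 + 1/2*1/1) = [17/20, 9/10) <- contains code 353/400
  emit 'b', narrow to [17/20, 9/10)
Step 3: interval [17/20, 9/10), width = 9/10 - 17/20 = 1/20
  'c': [17/20 + 1/20*0/1, 17/20 + 1/20*2/5) = [17/20, 87/100)
  'f': [17/20 + 1/20*2/5, 17/20 + 1/20*9/10) = [87/100, 179/200) <- contains code 353/400
  'b': [17/20 + 1/20*9/10, 17/20 + 1/20*1/1) = [179/200, 9/10)
  emit 'f', narrow to [87/100, 179/200)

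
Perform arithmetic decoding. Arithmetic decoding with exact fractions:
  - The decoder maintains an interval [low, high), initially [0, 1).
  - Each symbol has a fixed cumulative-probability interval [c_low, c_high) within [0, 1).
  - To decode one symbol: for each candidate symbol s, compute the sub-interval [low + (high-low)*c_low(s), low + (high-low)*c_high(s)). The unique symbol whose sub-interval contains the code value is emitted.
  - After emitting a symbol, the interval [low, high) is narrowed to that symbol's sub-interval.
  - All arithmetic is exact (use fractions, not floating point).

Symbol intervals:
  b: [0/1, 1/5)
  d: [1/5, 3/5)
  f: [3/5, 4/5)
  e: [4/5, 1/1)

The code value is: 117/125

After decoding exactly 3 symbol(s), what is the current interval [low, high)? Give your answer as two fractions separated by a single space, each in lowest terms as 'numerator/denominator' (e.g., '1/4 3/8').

Step 1: interval [0/1, 1/1), width = 1/1 - 0/1 = 1/1
  'b': [0/1 + 1/1*0/1, 0/1 + 1/1*1/5) = [0/1, 1/5)
  'd': [0/1 + 1/1*1/5, 0/1 + 1/1*3/5) = [1/5, 3/5)
  'f': [0/1 + 1/1*3/5, 0/1 + 1/1*4/5) = [3/5, 4/5)
  'e': [0/1 + 1/1*4/5, 0/1 + 1/1*1/1) = [4/5, 1/1) <- contains code 117/125
  emit 'e', narrow to [4/5, 1/1)
Step 2: interval [4/5, 1/1), width = 1/1 - 4/5 = 1/5
  'b': [4/5 + 1/5*0/1, 4/5 + 1/5*1/5) = [4/5, 21/25)
  'd': [4/5 + 1/5*1/5, 4/5 + 1/5*3/5) = [21/25, 23/25)
  'f': [4/5 + 1/5*3/5, 4/5 + 1/5*4/5) = [23/25, 24/25) <- contains code 117/125
  'e': [4/5 + 1/5*4/5, 4/5 + 1/5*1/1) = [24/25, 1/1)
  emit 'f', narrow to [23/25, 24/25)
Step 3: interval [23/25, 24/25), width = 24/25 - 23/25 = 1/25
  'b': [23/25 + 1/25*0/1, 23/25 + 1/25*1/5) = [23/25, 116/125)
  'd': [23/25 + 1/25*1/5, 23/25 + 1/25*3/5) = [116/125, 118/125) <- contains code 117/125
  'f': [23/25 + 1/25*3/5, 23/25 + 1/25*4/5) = [118/125, 119/125)
  'e': [23/25 + 1/25*4/5, 23/25 + 1/25*1/1) = [119/125, 24/25)
  emit 'd', narrow to [116/125, 118/125)

Answer: 116/125 118/125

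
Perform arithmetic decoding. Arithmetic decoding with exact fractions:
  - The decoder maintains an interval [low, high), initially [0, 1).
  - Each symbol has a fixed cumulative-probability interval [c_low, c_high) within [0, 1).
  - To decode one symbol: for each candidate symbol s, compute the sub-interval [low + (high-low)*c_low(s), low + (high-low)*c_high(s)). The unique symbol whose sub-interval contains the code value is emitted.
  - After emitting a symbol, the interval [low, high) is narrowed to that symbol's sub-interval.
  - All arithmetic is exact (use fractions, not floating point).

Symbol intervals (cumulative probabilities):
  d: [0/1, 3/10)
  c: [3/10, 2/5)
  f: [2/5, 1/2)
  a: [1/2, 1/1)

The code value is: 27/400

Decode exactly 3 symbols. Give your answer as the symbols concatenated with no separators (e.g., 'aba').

Step 1: interval [0/1, 1/1), width = 1/1 - 0/1 = 1/1
  'd': [0/1 + 1/1*0/1, 0/1 + 1/1*3/10) = [0/1, 3/10) <- contains code 27/400
  'c': [0/1 + 1/1*3/10, 0/1 + 1/1*2/5) = [3/10, 2/5)
  'f': [0/1 + 1/1*2/5, 0/1 + 1/1*1/2) = [2/5, 1/2)
  'a': [0/1 + 1/1*1/2, 0/1 + 1/1*1/1) = [1/2, 1/1)
  emit 'd', narrow to [0/1, 3/10)
Step 2: interval [0/1, 3/10), width = 3/10 - 0/1 = 3/10
  'd': [0/1 + 3/10*0/1, 0/1 + 3/10*3/10) = [0/1, 9/100) <- contains code 27/400
  'c': [0/1 + 3/10*3/10, 0/1 + 3/10*2/5) = [9/100, 3/25)
  'f': [0/1 + 3/10*2/5, 0/1 + 3/10*1/2) = [3/25, 3/20)
  'a': [0/1 + 3/10*1/2, 0/1 + 3/10*1/1) = [3/20, 3/10)
  emit 'd', narrow to [0/1, 9/100)
Step 3: interval [0/1, 9/100), width = 9/100 - 0/1 = 9/100
  'd': [0/1 + 9/100*0/1, 0/1 + 9/100*3/10) = [0/1, 27/1000)
  'c': [0/1 + 9/100*3/10, 0/1 + 9/100*2/5) = [27/1000, 9/250)
  'f': [0/1 + 9/100*2/5, 0/1 + 9/100*1/2) = [9/250, 9/200)
  'a': [0/1 + 9/100*1/2, 0/1 + 9/100*1/1) = [9/200, 9/100) <- contains code 27/400
  emit 'a', narrow to [9/200, 9/100)

Answer: dda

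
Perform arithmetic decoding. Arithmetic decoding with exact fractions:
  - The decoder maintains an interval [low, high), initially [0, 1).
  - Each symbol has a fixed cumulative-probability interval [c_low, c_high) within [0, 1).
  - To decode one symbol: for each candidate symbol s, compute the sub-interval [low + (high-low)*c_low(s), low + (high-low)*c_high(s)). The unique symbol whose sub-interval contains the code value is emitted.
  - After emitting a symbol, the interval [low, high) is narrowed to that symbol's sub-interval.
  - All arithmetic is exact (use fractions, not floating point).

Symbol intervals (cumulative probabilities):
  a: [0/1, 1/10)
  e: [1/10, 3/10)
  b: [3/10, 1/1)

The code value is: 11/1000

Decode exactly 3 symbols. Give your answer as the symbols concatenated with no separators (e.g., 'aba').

Step 1: interval [0/1, 1/1), width = 1/1 - 0/1 = 1/1
  'a': [0/1 + 1/1*0/1, 0/1 + 1/1*1/10) = [0/1, 1/10) <- contains code 11/1000
  'e': [0/1 + 1/1*1/10, 0/1 + 1/1*3/10) = [1/10, 3/10)
  'b': [0/1 + 1/1*3/10, 0/1 + 1/1*1/1) = [3/10, 1/1)
  emit 'a', narrow to [0/1, 1/10)
Step 2: interval [0/1, 1/10), width = 1/10 - 0/1 = 1/10
  'a': [0/1 + 1/10*0/1, 0/1 + 1/10*1/10) = [0/1, 1/100)
  'e': [0/1 + 1/10*1/10, 0/1 + 1/10*3/10) = [1/100, 3/100) <- contains code 11/1000
  'b': [0/1 + 1/10*3/10, 0/1 + 1/10*1/1) = [3/100, 1/10)
  emit 'e', narrow to [1/100, 3/100)
Step 3: interval [1/100, 3/100), width = 3/100 - 1/100 = 1/50
  'a': [1/100 + 1/50*0/1, 1/100 + 1/50*1/10) = [1/100, 3/250) <- contains code 11/1000
  'e': [1/100 + 1/50*1/10, 1/100 + 1/50*3/10) = [3/250, 2/125)
  'b': [1/100 + 1/50*3/10, 1/100 + 1/50*1/1) = [2/125, 3/100)
  emit 'a', narrow to [1/100, 3/250)

Answer: aea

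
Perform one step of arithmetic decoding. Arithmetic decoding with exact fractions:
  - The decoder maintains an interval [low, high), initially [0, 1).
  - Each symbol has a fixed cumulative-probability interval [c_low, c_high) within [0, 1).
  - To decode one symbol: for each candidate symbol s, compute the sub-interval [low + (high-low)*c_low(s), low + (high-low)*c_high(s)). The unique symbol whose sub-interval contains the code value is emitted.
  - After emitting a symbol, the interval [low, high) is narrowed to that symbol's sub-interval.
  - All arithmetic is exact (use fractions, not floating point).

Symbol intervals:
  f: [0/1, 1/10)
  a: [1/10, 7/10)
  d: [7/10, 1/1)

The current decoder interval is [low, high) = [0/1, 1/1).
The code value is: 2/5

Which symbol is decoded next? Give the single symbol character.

Interval width = high − low = 1/1 − 0/1 = 1/1
Scaled code = (code − low) / width = (2/5 − 0/1) / 1/1 = 2/5
  f: [0/1, 1/10) 
  a: [1/10, 7/10) ← scaled code falls here ✓
  d: [7/10, 1/1) 

Answer: a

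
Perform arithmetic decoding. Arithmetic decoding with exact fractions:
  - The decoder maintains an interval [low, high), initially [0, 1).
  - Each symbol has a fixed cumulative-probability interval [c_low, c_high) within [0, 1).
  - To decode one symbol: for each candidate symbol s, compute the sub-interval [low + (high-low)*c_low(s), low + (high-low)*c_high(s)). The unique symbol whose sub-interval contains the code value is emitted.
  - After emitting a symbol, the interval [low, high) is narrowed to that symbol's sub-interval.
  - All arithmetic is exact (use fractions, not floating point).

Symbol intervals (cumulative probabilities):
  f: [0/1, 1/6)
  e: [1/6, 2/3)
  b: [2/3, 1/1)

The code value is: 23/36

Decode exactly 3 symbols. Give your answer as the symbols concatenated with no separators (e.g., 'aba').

Step 1: interval [0/1, 1/1), width = 1/1 - 0/1 = 1/1
  'f': [0/1 + 1/1*0/1, 0/1 + 1/1*1/6) = [0/1, 1/6)
  'e': [0/1 + 1/1*1/6, 0/1 + 1/1*2/3) = [1/6, 2/3) <- contains code 23/36
  'b': [0/1 + 1/1*2/3, 0/1 + 1/1*1/1) = [2/3, 1/1)
  emit 'e', narrow to [1/6, 2/3)
Step 2: interval [1/6, 2/3), width = 2/3 - 1/6 = 1/2
  'f': [1/6 + 1/2*0/1, 1/6 + 1/2*1/6) = [1/6, 1/4)
  'e': [1/6 + 1/2*1/6, 1/6 + 1/2*2/3) = [1/4, 1/2)
  'b': [1/6 + 1/2*2/3, 1/6 + 1/2*1/1) = [1/2, 2/3) <- contains code 23/36
  emit 'b', narrow to [1/2, 2/3)
Step 3: interval [1/2, 2/3), width = 2/3 - 1/2 = 1/6
  'f': [1/2 + 1/6*0/1, 1/2 + 1/6*1/6) = [1/2, 19/36)
  'e': [1/2 + 1/6*1/6, 1/2 + 1/6*2/3) = [19/36, 11/18)
  'b': [1/2 + 1/6*2/3, 1/2 + 1/6*1/1) = [11/18, 2/3) <- contains code 23/36
  emit 'b', narrow to [11/18, 2/3)

Answer: ebb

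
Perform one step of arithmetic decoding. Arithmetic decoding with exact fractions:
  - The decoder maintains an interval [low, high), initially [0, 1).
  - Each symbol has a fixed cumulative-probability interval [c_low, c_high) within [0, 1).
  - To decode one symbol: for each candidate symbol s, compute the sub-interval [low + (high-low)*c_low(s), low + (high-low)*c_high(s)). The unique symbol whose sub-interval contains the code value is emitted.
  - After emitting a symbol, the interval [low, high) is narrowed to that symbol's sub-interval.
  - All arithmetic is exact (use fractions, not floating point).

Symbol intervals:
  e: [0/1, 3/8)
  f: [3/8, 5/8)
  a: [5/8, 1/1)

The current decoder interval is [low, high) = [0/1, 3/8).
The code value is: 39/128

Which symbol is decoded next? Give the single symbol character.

Interval width = high − low = 3/8 − 0/1 = 3/8
Scaled code = (code − low) / width = (39/128 − 0/1) / 3/8 = 13/16
  e: [0/1, 3/8) 
  f: [3/8, 5/8) 
  a: [5/8, 1/1) ← scaled code falls here ✓

Answer: a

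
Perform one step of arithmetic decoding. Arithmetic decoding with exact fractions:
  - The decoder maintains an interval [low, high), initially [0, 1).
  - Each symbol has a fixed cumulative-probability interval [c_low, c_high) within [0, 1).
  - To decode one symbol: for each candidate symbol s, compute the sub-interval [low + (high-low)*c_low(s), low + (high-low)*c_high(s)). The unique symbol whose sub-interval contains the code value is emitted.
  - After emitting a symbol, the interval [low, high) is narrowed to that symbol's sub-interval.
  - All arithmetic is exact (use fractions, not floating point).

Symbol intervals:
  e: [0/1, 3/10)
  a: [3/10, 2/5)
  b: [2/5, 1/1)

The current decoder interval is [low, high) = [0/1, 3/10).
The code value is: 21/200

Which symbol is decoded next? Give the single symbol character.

Interval width = high − low = 3/10 − 0/1 = 3/10
Scaled code = (code − low) / width = (21/200 − 0/1) / 3/10 = 7/20
  e: [0/1, 3/10) 
  a: [3/10, 2/5) ← scaled code falls here ✓
  b: [2/5, 1/1) 

Answer: a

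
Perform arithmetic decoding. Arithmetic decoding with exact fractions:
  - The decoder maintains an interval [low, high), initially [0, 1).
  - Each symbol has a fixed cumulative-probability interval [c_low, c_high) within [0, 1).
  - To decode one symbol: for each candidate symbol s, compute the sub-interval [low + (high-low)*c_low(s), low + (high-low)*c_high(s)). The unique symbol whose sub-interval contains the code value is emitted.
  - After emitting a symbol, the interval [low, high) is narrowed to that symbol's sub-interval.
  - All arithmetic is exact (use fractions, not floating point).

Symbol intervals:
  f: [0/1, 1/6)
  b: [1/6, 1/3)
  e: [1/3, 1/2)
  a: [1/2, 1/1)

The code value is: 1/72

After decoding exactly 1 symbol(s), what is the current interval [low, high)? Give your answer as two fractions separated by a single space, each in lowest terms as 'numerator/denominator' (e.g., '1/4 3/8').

Step 1: interval [0/1, 1/1), width = 1/1 - 0/1 = 1/1
  'f': [0/1 + 1/1*0/1, 0/1 + 1/1*1/6) = [0/1, 1/6) <- contains code 1/72
  'b': [0/1 + 1/1*1/6, 0/1 + 1/1*1/3) = [1/6, 1/3)
  'e': [0/1 + 1/1*1/3, 0/1 + 1/1*1/2) = [1/3, 1/2)
  'a': [0/1 + 1/1*1/2, 0/1 + 1/1*1/1) = [1/2, 1/1)
  emit 'f', narrow to [0/1, 1/6)

Answer: 0/1 1/6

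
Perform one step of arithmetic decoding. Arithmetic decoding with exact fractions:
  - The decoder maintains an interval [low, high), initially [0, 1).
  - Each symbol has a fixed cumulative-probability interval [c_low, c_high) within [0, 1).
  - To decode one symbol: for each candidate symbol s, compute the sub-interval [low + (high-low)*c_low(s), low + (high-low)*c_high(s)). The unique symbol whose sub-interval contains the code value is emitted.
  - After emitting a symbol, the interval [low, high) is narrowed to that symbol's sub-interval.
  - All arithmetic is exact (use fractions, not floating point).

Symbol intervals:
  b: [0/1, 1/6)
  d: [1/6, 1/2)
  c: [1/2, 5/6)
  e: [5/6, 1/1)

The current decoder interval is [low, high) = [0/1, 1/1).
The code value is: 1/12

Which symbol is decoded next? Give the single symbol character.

Answer: b

Derivation:
Interval width = high − low = 1/1 − 0/1 = 1/1
Scaled code = (code − low) / width = (1/12 − 0/1) / 1/1 = 1/12
  b: [0/1, 1/6) ← scaled code falls here ✓
  d: [1/6, 1/2) 
  c: [1/2, 5/6) 
  e: [5/6, 1/1) 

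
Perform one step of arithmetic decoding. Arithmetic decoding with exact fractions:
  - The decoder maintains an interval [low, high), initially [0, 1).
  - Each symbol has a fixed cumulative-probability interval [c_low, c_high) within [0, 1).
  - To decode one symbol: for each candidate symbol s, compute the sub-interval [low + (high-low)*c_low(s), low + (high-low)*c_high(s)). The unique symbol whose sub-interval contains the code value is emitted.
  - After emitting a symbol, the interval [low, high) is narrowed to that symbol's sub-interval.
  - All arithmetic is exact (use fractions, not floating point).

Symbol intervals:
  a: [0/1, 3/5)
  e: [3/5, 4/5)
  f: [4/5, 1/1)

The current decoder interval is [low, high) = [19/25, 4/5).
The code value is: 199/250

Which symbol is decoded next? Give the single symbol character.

Interval width = high − low = 4/5 − 19/25 = 1/25
Scaled code = (code − low) / width = (199/250 − 19/25) / 1/25 = 9/10
  a: [0/1, 3/5) 
  e: [3/5, 4/5) 
  f: [4/5, 1/1) ← scaled code falls here ✓

Answer: f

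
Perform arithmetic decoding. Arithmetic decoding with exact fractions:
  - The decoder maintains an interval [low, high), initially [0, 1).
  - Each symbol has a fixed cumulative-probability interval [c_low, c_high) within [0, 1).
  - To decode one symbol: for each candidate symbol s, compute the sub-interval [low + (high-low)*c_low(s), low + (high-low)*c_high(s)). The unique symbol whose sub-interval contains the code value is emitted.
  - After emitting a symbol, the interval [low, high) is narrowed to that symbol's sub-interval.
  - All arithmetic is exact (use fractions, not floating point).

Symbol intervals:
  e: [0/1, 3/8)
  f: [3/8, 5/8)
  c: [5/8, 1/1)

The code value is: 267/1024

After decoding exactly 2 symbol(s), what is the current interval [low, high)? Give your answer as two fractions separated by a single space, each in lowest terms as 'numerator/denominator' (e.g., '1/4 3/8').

Step 1: interval [0/1, 1/1), width = 1/1 - 0/1 = 1/1
  'e': [0/1 + 1/1*0/1, 0/1 + 1/1*3/8) = [0/1, 3/8) <- contains code 267/1024
  'f': [0/1 + 1/1*3/8, 0/1 + 1/1*5/8) = [3/8, 5/8)
  'c': [0/1 + 1/1*5/8, 0/1 + 1/1*1/1) = [5/8, 1/1)
  emit 'e', narrow to [0/1, 3/8)
Step 2: interval [0/1, 3/8), width = 3/8 - 0/1 = 3/8
  'e': [0/1 + 3/8*0/1, 0/1 + 3/8*3/8) = [0/1, 9/64)
  'f': [0/1 + 3/8*3/8, 0/1 + 3/8*5/8) = [9/64, 15/64)
  'c': [0/1 + 3/8*5/8, 0/1 + 3/8*1/1) = [15/64, 3/8) <- contains code 267/1024
  emit 'c', narrow to [15/64, 3/8)

Answer: 15/64 3/8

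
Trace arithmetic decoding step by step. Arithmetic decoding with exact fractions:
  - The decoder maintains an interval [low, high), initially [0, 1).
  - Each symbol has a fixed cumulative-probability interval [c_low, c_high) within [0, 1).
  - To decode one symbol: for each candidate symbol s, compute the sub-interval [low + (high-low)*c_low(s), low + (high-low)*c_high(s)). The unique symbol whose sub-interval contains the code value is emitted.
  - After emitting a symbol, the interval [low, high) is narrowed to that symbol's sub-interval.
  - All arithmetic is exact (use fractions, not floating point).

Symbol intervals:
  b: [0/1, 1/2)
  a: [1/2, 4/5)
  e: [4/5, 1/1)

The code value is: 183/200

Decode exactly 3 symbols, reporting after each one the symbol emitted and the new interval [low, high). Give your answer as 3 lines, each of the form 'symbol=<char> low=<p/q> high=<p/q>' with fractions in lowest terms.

Step 1: interval [0/1, 1/1), width = 1/1 - 0/1 = 1/1
  'b': [0/1 + 1/1*0/1, 0/1 + 1/1*1/2) = [0/1, 1/2)
  'a': [0/1 + 1/1*1/2, 0/1 + 1/1*4/5) = [1/2, 4/5)
  'e': [0/1 + 1/1*4/5, 0/1 + 1/1*1/1) = [4/5, 1/1) <- contains code 183/200
  emit 'e', narrow to [4/5, 1/1)
Step 2: interval [4/5, 1/1), width = 1/1 - 4/5 = 1/5
  'b': [4/5 + 1/5*0/1, 4/5 + 1/5*1/2) = [4/5, 9/10)
  'a': [4/5 + 1/5*1/2, 4/5 + 1/5*4/5) = [9/10, 24/25) <- contains code 183/200
  'e': [4/5 + 1/5*4/5, 4/5 + 1/5*1/1) = [24/25, 1/1)
  emit 'a', narrow to [9/10, 24/25)
Step 3: interval [9/10, 24/25), width = 24/25 - 9/10 = 3/50
  'b': [9/10 + 3/50*0/1, 9/10 + 3/50*1/2) = [9/10, 93/100) <- contains code 183/200
  'a': [9/10 + 3/50*1/2, 9/10 + 3/50*4/5) = [93/100, 237/250)
  'e': [9/10 + 3/50*4/5, 9/10 + 3/50*1/1) = [237/250, 24/25)
  emit 'b', narrow to [9/10, 93/100)

Answer: symbol=e low=4/5 high=1/1
symbol=a low=9/10 high=24/25
symbol=b low=9/10 high=93/100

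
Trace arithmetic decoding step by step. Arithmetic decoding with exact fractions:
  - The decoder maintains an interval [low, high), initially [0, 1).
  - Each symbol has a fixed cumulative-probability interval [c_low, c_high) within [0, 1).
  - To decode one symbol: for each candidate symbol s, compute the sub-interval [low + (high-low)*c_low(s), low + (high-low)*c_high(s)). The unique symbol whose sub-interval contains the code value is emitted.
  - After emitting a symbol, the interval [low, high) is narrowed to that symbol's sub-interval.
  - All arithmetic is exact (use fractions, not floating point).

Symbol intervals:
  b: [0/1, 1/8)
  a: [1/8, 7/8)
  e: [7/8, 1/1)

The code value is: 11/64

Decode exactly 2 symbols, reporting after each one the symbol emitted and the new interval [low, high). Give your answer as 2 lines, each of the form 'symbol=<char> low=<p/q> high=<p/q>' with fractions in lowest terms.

Step 1: interval [0/1, 1/1), width = 1/1 - 0/1 = 1/1
  'b': [0/1 + 1/1*0/1, 0/1 + 1/1*1/8) = [0/1, 1/8)
  'a': [0/1 + 1/1*1/8, 0/1 + 1/1*7/8) = [1/8, 7/8) <- contains code 11/64
  'e': [0/1 + 1/1*7/8, 0/1 + 1/1*1/1) = [7/8, 1/1)
  emit 'a', narrow to [1/8, 7/8)
Step 2: interval [1/8, 7/8), width = 7/8 - 1/8 = 3/4
  'b': [1/8 + 3/4*0/1, 1/8 + 3/4*1/8) = [1/8, 7/32) <- contains code 11/64
  'a': [1/8 + 3/4*1/8, 1/8 + 3/4*7/8) = [7/32, 25/32)
  'e': [1/8 + 3/4*7/8, 1/8 + 3/4*1/1) = [25/32, 7/8)
  emit 'b', narrow to [1/8, 7/32)

Answer: symbol=a low=1/8 high=7/8
symbol=b low=1/8 high=7/32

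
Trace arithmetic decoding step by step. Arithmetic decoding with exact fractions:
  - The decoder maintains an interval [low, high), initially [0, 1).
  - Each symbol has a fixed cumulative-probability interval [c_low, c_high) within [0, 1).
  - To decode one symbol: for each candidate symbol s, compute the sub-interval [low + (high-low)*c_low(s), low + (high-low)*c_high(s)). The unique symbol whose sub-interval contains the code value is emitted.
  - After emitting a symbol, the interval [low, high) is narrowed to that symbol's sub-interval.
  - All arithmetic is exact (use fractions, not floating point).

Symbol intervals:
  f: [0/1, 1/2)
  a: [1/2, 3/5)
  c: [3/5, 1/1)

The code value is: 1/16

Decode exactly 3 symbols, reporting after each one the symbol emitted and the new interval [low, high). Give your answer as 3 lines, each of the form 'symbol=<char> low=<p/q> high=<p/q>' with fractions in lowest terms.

Step 1: interval [0/1, 1/1), width = 1/1 - 0/1 = 1/1
  'f': [0/1 + 1/1*0/1, 0/1 + 1/1*1/2) = [0/1, 1/2) <- contains code 1/16
  'a': [0/1 + 1/1*1/2, 0/1 + 1/1*3/5) = [1/2, 3/5)
  'c': [0/1 + 1/1*3/5, 0/1 + 1/1*1/1) = [3/5, 1/1)
  emit 'f', narrow to [0/1, 1/2)
Step 2: interval [0/1, 1/2), width = 1/2 - 0/1 = 1/2
  'f': [0/1 + 1/2*0/1, 0/1 + 1/2*1/2) = [0/1, 1/4) <- contains code 1/16
  'a': [0/1 + 1/2*1/2, 0/1 + 1/2*3/5) = [1/4, 3/10)
  'c': [0/1 + 1/2*3/5, 0/1 + 1/2*1/1) = [3/10, 1/2)
  emit 'f', narrow to [0/1, 1/4)
Step 3: interval [0/1, 1/4), width = 1/4 - 0/1 = 1/4
  'f': [0/1 + 1/4*0/1, 0/1 + 1/4*1/2) = [0/1, 1/8) <- contains code 1/16
  'a': [0/1 + 1/4*1/2, 0/1 + 1/4*3/5) = [1/8, 3/20)
  'c': [0/1 + 1/4*3/5, 0/1 + 1/4*1/1) = [3/20, 1/4)
  emit 'f', narrow to [0/1, 1/8)

Answer: symbol=f low=0/1 high=1/2
symbol=f low=0/1 high=1/4
symbol=f low=0/1 high=1/8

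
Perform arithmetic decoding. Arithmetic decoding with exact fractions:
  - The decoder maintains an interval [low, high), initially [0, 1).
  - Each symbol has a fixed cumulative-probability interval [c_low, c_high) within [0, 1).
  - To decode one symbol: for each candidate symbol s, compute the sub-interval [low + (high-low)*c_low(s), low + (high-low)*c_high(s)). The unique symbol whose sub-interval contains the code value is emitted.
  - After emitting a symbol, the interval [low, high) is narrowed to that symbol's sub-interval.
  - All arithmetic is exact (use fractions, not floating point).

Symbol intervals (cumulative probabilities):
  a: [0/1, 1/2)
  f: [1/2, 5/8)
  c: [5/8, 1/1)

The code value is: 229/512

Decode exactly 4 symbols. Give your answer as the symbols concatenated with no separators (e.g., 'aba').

Step 1: interval [0/1, 1/1), width = 1/1 - 0/1 = 1/1
  'a': [0/1 + 1/1*0/1, 0/1 + 1/1*1/2) = [0/1, 1/2) <- contains code 229/512
  'f': [0/1 + 1/1*1/2, 0/1 + 1/1*5/8) = [1/2, 5/8)
  'c': [0/1 + 1/1*5/8, 0/1 + 1/1*1/1) = [5/8, 1/1)
  emit 'a', narrow to [0/1, 1/2)
Step 2: interval [0/1, 1/2), width = 1/2 - 0/1 = 1/2
  'a': [0/1 + 1/2*0/1, 0/1 + 1/2*1/2) = [0/1, 1/4)
  'f': [0/1 + 1/2*1/2, 0/1 + 1/2*5/8) = [1/4, 5/16)
  'c': [0/1 + 1/2*5/8, 0/1 + 1/2*1/1) = [5/16, 1/2) <- contains code 229/512
  emit 'c', narrow to [5/16, 1/2)
Step 3: interval [5/16, 1/2), width = 1/2 - 5/16 = 3/16
  'a': [5/16 + 3/16*0/1, 5/16 + 3/16*1/2) = [5/16, 13/32)
  'f': [5/16 + 3/16*1/2, 5/16 + 3/16*5/8) = [13/32, 55/128)
  'c': [5/16 + 3/16*5/8, 5/16 + 3/16*1/1) = [55/128, 1/2) <- contains code 229/512
  emit 'c', narrow to [55/128, 1/2)
Step 4: interval [55/128, 1/2), width = 1/2 - 55/128 = 9/128
  'a': [55/128 + 9/128*0/1, 55/128 + 9/128*1/2) = [55/128, 119/256) <- contains code 229/512
  'f': [55/128 + 9/128*1/2, 55/128 + 9/128*5/8) = [119/256, 485/1024)
  'c': [55/128 + 9/128*5/8, 55/128 + 9/128*1/1) = [485/1024, 1/2)
  emit 'a', narrow to [55/128, 119/256)

Answer: acca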